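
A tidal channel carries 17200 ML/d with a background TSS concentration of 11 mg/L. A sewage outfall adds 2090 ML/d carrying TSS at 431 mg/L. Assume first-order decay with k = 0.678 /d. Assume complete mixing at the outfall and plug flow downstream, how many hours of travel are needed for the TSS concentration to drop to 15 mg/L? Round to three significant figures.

Mixed concentration C = ΣQC/ΣQ = (17200·11.00 + 2090·431.0) / 19290 = 1090000/19290 = 56.51 mg/L.
56.51·exp(−k·t) = 15 → t = ln(56.51/15)/k = 169000 s = 46.95 h.

46.9 h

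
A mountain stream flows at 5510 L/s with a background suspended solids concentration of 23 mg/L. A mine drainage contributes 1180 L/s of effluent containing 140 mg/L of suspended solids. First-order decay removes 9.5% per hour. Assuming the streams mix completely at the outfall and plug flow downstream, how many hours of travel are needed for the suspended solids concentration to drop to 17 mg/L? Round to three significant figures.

9.44 h

Mixed concentration C = ΣQC/ΣQ = (5510·23.00 + 1180·140.0) / 6690 = 291900/6690 = 43.64 mg/L.
9.5%/h lost → k = −ln(1 − 0.095) = 0.09982 h⁻¹.
43.64·exp(−k·t) = 17 → t = ln(43.64/17)/k = 34000 s = 9.444 h.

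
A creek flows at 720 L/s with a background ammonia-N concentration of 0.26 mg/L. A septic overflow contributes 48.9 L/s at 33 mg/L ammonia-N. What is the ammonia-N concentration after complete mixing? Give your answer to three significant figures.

After mixing, C = (720.0·0.2600 + 48.90·33.00) / 768.9 = 1801/768.9 = 2.342 mg/L.

2.34 mg/L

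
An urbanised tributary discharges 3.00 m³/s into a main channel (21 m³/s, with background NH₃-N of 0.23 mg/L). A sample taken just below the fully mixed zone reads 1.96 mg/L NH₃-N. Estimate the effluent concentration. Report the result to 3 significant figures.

Mass balance: 21.00·0.2300 + 3.000·Cₑ = 24.00·1.960
→ Cₑ = (24.00·1.960 − 21.00·0.2300) / 3.000 = 14.07 mg/L.

14.1 mg/L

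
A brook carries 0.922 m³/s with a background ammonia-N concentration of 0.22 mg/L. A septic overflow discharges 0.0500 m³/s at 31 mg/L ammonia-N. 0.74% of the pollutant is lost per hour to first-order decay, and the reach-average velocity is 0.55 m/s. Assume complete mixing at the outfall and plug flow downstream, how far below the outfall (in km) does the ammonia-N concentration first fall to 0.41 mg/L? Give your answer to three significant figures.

Mixed concentration C = ΣQC/ΣQ = (0.9220·0.2200 + 0.05000·31.00) / 0.9720 = 1.753/0.9720 = 1.803 mg/L.
0.74%/h lost → k = −ln(1 − 0.0074) = 0.007428 h⁻¹.
Set 1.803·exp(−k·t) = 0.41 → t = ln(1.803/0.41)/k = 717900 s = 199.4 h.
Distance = v·t = 0.55·717900 = 394900 m = 394.9 km.

395 km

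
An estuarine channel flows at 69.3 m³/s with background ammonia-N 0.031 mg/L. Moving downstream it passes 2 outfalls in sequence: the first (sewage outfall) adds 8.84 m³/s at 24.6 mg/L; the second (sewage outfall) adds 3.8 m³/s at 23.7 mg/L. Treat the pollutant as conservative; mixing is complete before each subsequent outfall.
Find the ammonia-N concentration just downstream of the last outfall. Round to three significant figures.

3.78 mg/L

Outfall 1: combined Q = 78.14 m³/s; C = (69.30·0.03100 + 8.840·24.60)/78.14 = 2.810 mg/L.
Outfall 2: combined Q = 81.94 m³/s; C = (78.14·2.810 + 3.800·23.70)/81.94 = 3.779 mg/L.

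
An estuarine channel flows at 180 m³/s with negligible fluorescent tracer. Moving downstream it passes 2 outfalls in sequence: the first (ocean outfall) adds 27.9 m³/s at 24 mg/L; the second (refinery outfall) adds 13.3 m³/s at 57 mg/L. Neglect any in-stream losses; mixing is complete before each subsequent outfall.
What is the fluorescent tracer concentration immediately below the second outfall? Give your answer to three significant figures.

6.45 mg/L

Below outfall 1: Q → 207.9 m³/s, C = (180.0·0 + 27.90·24.00)/207.9 = 3.221 mg/L.
Below outfall 2: Q → 221.2 m³/s, C = (207.9·3.221 + 13.30·57.00)/221.2 = 6.454 mg/L.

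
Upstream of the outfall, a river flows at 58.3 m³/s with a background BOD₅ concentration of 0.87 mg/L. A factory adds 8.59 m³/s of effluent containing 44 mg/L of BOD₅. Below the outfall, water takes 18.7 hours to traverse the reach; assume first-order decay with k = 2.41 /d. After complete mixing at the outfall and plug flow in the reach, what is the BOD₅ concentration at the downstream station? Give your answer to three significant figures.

0.980 mg/L

After mixing, C = (58.30·0.8700 + 8.590·44.00) / 66.89 = 428.7/66.89 = 6.409 mg/L.
Applying C = C₀e^(−kt): 6.409 × 0.1529 = 0.9801 mg/L.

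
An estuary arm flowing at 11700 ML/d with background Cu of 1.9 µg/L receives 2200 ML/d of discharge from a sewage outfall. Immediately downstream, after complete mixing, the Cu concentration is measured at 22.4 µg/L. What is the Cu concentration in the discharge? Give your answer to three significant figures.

131 µg/L

Mass balance: 11700·1.900 + 2200·Cₑ = 13900·22.40
→ Cₑ = (13900·22.40 − 11700·1.900) / 2200 = 131.4 µg/L.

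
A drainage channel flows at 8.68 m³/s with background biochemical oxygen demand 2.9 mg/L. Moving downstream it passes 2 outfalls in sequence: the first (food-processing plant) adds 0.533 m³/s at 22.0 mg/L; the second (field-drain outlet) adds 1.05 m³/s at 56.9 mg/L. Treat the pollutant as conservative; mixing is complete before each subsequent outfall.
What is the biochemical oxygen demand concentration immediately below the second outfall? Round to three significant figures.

After outfall 1: Q = 8.680 + 0.5330 = 9.213 m³/s; C = (8.680·2.900 + 0.5330·22.00)/9.213 = 4.005 mg/L.
After outfall 2: Q = 9.213 + 1.050 = 10.26 m³/s; C = (9.213·4.005 + 1.050·56.90)/10.26 = 9.417 mg/L.

9.42 mg/L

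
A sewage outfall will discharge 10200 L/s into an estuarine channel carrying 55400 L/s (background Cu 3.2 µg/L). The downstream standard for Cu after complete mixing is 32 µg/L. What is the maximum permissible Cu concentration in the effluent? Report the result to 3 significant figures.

At the limit, (Qr·Cr + Qe·Cₑ)/(Qr + Qe) = 32:
Cₑ = (65600·32 − 55400·3.200) / 10200 = 188.4 µg/L.

188 µg/L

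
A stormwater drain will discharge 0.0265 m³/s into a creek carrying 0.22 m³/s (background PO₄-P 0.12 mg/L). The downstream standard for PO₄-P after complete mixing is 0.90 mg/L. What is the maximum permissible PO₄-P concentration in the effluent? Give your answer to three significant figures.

7.38 mg/L

At the limit, (Qr·Cr + Qe·Cₑ)/(Qr + Qe) = 0.90:
Cₑ = (0.2465·0.90 − 0.2200·0.1200) / 0.02650 = 7.375 mg/L.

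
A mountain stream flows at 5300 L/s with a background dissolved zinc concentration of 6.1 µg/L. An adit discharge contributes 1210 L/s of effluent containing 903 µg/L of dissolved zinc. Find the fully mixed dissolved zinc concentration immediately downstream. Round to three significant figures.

Flow-weighted average: C = (5300·6.100 + 1210·903.0) / 6510 = 1125000/6510 = 172.8 µg/L.

173 µg/L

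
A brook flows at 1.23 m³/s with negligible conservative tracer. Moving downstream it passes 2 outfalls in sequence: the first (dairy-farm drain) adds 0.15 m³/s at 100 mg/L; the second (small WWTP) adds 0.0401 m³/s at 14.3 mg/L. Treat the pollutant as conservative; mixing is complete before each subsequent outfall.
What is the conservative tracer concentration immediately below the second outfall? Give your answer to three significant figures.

11.0 mg/L

After outfall 1: Q = 1.230 + 0.1500 = 1.380 m³/s; C = (1.230·0 + 0.1500·100.0)/1.380 = 10.87 mg/L.
After outfall 2: Q = 1.380 + 0.04010 = 1.420 m³/s; C = (1.380·10.87 + 0.04010·14.30)/1.420 = 10.97 mg/L.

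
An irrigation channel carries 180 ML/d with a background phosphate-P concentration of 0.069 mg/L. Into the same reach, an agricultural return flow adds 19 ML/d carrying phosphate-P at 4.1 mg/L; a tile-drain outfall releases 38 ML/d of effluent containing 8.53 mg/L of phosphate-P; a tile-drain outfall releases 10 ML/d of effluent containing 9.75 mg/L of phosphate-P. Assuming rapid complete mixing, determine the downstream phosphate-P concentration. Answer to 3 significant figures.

2.07 mg/L

Mixed concentration C = ΣQC/ΣQ = (180.0·0.06900 + 19.00·4.100 + 38.00·8.530 + 10.00·9.750) / 247.0 = 512.0/247.0 = 2.073 mg/L.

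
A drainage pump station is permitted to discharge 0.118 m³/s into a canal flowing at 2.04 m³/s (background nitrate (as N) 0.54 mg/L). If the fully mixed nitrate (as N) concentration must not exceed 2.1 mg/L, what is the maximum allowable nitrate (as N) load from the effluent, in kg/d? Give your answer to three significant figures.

296 kg/d

Mass balance at the limit: 2.040·0.5400 + 0.1180·Cₑ = 2.158·2.1 → Cₑ = 29.07 mg/L.
Load = 0.1180 m³/s × 29.07 g/m³ × 86 400 s/d = 296.4 kg/d.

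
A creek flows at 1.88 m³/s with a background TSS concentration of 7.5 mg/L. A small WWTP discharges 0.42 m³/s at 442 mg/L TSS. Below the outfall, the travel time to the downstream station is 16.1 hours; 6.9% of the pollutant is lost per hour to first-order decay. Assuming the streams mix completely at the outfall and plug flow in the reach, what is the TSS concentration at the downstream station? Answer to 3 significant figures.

Mixed concentration C = ΣQC/ΣQ = (1.880·7.500 + 0.4200·442.0) / 2.300 = 199.7/2.300 = 86.84 mg/L.
6.9%/h lost → k = −ln(1 − 0.069) = 0.07150 h⁻¹.
Decay over the reach: 86.84·exp(−kt) = 86.84·0.3163 = 27.47 mg/L.

27.5 mg/L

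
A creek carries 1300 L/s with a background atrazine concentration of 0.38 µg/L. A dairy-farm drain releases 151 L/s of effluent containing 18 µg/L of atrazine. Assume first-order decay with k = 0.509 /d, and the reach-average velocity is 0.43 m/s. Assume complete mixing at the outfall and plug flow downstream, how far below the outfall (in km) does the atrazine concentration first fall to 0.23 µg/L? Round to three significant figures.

165 km

Mixed concentration C = ΣQC/ΣQ = (1300·0.3800 + 151.0·18.00) / 1451 = 3212/1451 = 2.214 µg/L.
Set 2.214·exp(−k·t) = 0.23 → t = ln(2.214/0.23)/k = 384400 s = 106.8 h.
Distance = v·t = 0.43·384400 = 165300 m = 165.3 km.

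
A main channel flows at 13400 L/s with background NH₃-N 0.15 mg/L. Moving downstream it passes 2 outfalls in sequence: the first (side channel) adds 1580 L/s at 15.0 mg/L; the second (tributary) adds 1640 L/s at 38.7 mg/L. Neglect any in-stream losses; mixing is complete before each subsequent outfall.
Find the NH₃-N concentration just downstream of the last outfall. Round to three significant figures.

After outfall 1: Q = 13400 + 1580 = 14980 L/s; C = (13400·0.1500 + 1580·15.00)/14980 = 1.716 mg/L.
After outfall 2: Q = 14980 + 1640 = 16620 L/s; C = (14980·1.716 + 1640·38.70)/16620 = 5.366 mg/L.

5.37 mg/L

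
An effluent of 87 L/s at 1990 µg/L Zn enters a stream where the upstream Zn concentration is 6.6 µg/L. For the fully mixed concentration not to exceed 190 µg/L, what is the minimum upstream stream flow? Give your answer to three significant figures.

Set C_mix = 190: (Q·6.600 + 87.00·1990) / (Q + 87.00) = 190
→ Q = 87.00·(1990 − 190)/(190 − 6.600) = 853.9 L/s.

854 L/s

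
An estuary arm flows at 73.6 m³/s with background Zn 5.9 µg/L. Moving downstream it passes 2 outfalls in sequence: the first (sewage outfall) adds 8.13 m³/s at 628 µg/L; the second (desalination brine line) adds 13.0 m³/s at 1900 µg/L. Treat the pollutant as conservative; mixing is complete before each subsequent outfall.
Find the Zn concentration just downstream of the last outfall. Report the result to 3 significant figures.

Below outfall 1: Q → 81.73 m³/s, C = (73.60·5.900 + 8.130·628.0)/81.73 = 67.78 µg/L.
Below outfall 2: Q → 94.73 m³/s, C = (81.73·67.78 + 13.00·1900)/94.73 = 319.2 µg/L.

319 µg/L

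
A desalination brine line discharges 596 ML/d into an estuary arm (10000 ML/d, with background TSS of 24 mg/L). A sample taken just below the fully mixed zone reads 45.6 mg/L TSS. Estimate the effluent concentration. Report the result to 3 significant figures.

408 mg/L

Mass balance: 10000·24.00 + 596.0·Cₑ = 10600·45.60
→ Cₑ = (10600·45.60 − 10000·24.00) / 596.0 = 408.0 mg/L.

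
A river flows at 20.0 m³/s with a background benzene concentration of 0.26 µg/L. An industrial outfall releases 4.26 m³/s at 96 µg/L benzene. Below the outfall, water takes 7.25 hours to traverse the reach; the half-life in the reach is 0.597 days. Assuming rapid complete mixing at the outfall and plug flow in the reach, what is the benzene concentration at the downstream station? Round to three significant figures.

12.0 µg/L

After mixing, C = (20.00·0.2600 + 4.260·96.00) / 24.26 = 414.2/24.26 = 17.07 µg/L.
Half-life 0.597 d → k = ln 2 / 0.597 = 1.161 d⁻¹.
First-order decay: C = 17.07·exp(−k·t) = 17.07·0.7042 = 12.02 µg/L.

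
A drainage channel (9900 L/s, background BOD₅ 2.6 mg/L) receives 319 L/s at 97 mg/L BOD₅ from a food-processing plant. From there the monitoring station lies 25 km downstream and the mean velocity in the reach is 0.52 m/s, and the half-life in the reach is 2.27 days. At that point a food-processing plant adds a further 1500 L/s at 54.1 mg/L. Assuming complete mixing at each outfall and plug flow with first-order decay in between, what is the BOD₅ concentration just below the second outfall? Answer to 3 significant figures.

Flow-weighted average: C = (9900·2.600 + 319.0·97.00) / 10220 = 56680/10220 = 5.547 mg/L; combined flow 10220 L/s.
Travel time t = 25·1000 / 0.52 = 48080 s = 13.35 h.
Half-life 2.27 d → k = ln 2 / 2.27 = 0.3054 d⁻¹.
After decay, C = 5.547 × e^(−kt) = 5.547 × 0.8437 = 4.680 mg/L.
Second outfall: C = (10220·4.680 + 1500·54.10)/11720 = 11.01 mg/L.

11.0 mg/L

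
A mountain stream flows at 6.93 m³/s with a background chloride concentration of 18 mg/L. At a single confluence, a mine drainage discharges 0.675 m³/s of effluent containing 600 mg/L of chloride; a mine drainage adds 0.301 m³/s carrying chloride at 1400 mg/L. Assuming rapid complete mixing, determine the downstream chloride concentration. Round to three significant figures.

After mixing, C = (6.930·18.00 + 0.6750·600.0 + 0.3010·1400) / 7.906 = 951.1/7.906 = 120.3 mg/L.

120 mg/L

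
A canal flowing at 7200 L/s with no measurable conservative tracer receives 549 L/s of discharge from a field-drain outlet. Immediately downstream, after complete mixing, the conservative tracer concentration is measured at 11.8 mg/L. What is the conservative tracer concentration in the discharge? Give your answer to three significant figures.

Mass balance: 7200·0 + 549.0·Cₑ = 7749·11.80
→ Cₑ = (7749·11.80 − 7200·0) / 549.0 = 166.6 mg/L.

167 mg/L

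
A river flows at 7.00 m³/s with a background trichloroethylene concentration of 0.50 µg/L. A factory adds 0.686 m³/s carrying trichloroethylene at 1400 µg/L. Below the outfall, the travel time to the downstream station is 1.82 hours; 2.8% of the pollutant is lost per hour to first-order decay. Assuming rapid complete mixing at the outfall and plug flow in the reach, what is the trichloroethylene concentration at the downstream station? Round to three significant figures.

119 µg/L

After mixing, C = (7.000·0.5000 + 0.6860·1400) / 7.686 = 963.9/7.686 = 125.4 µg/L.
2.8%/h lost → k = −ln(1 − 0.028) = 0.02840 h⁻¹.
Decay over the reach: 125.4·exp(−kt) = 125.4·0.9496 = 119.1 µg/L.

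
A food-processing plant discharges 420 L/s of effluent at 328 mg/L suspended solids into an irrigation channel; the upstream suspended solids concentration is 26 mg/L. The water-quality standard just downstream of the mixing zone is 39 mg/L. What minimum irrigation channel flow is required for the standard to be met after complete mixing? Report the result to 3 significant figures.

9340 L/s

Set C_mix = 39: (Q·26.00 + 420.0·328.0) / (Q + 420.0) = 39
→ Q = 420.0·(328.0 − 39)/(39 − 26.00) = 9337 L/s.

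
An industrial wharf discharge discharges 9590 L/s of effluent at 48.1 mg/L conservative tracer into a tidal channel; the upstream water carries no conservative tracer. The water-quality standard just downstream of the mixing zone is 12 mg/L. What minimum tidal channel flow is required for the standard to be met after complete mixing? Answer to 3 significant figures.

Set C_mix = 12: (Q·0 + 9590·48.10) / (Q + 9590) = 12
→ Q = 9590·(48.10 − 12)/(12 − 0) = 28850 L/s.

28800 L/s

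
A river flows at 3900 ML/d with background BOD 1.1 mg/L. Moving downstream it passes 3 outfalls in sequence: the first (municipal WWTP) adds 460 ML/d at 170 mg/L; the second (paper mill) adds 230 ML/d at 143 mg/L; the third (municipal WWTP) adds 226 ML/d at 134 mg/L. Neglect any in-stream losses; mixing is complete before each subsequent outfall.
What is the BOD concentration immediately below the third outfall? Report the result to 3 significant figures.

30.2 mg/L

Below outfall 1: Q → 4360 ML/d, C = (3900·1.100 + 460.0·170.0)/4360 = 18.92 mg/L.
Below outfall 2: Q → 4590 ML/d, C = (4360·18.92 + 230.0·143.0)/4590 = 25.14 mg/L.
Below outfall 3: Q → 4816 ML/d, C = (4590·25.14 + 226.0·134.0)/4816 = 30.25 mg/L.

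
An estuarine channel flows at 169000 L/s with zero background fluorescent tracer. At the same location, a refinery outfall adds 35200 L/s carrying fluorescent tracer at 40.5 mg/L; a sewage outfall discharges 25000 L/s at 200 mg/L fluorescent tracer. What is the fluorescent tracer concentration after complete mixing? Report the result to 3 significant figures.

Mass balance: C = (169000·0 + 35200·40.50 + 25000·200.0) / 229200 = 6426000/229200 = 28.03 mg/L.

28.0 mg/L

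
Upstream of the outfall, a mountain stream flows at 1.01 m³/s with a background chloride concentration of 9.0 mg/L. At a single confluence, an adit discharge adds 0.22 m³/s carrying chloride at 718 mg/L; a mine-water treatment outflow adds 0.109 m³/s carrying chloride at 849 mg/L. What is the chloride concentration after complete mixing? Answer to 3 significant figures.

Mixed concentration C = ΣQC/ΣQ = (1.010·9.000 + 0.2200·718.0 + 0.1090·849.0) / 1.339 = 259.6/1.339 = 193.9 mg/L.

194 mg/L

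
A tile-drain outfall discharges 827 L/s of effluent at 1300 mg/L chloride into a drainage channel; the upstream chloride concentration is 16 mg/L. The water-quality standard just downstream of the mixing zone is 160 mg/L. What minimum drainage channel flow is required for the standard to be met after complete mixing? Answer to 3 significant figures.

Set C_mix = 160: (Q·16.00 + 827.0·1300) / (Q + 827.0) = 160
→ Q = 827.0·(1300 − 160)/(160 − 16.00) = 6547 L/s.

6550 L/s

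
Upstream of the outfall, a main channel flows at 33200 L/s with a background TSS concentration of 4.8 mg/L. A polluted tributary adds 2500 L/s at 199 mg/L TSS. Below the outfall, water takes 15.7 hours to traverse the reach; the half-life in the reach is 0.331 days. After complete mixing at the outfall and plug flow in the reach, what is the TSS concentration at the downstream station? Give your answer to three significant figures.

Mass balance: C = (33200·4.800 + 2500·199.0) / 35700 = 656900/35700 = 18.40 mg/L.
Half-life 0.331 d → k = ln 2 / 0.331 = 2.094 d⁻¹.
Decay over the reach: 18.40·exp(−kt) = 18.40·0.2541 = 4.676 mg/L.

4.68 mg/L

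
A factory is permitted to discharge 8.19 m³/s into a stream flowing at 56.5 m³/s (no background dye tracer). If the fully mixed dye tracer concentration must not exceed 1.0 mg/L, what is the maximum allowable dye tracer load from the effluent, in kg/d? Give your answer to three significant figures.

5590 kg/d

Mass balance at the limit: 56.50·0 + 8.190·Cₑ = 64.69·1.0 → Cₑ = 7.899 mg/L.
Load = 8.190 m³/s × 7.899 g/m³ × 86 400 s/d = 5589 kg/d.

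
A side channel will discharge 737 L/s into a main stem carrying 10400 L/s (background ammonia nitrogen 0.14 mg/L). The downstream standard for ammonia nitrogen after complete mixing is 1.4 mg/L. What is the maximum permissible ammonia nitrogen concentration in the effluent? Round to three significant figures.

19.2 mg/L

At the limit, (Qr·Cr + Qe·Cₑ)/(Qr + Qe) = 1.4:
Cₑ = (11140·1.4 − 10400·0.1400) / 737.0 = 19.18 mg/L.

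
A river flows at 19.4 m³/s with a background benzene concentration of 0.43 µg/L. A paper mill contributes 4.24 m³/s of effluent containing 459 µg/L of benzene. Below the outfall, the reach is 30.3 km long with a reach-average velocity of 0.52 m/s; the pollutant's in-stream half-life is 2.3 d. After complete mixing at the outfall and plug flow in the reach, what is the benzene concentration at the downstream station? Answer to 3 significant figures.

Mixed concentration C = ΣQC/ΣQ = (19.40·0.4300 + 4.240·459.0) / 23.64 = 1955/23.64 = 82.68 µg/L.
Travel time t = 30.3·1000 / 0.52 = 58270 s = 16.19 h.
Half-life 2.3 d → k = ln 2 / 2.3 = 0.3014 d⁻¹.
After decay, C = 82.68 × e^(−kt) = 82.68 × 0.8161 = 67.47 µg/L.

67.5 µg/L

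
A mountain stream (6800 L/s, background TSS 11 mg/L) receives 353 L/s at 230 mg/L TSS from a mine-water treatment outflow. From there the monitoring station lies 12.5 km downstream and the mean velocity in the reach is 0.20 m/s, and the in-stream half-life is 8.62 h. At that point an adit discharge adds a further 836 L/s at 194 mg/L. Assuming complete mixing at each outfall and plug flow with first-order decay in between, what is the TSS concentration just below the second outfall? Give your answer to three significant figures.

25.1 mg/L

Flow-weighted average: C = (6800·11.00 + 353.0·230.0) / 7153 = 156000/7153 = 21.81 mg/L; combined flow 7153 L/s.
Travel time t = 12.5·1000 / 0.20 = 62500 s = 17.36 h.
Half-life 8.62 h → k = ln 2 / 8.62 = 0.08041 h⁻¹ = 1.930 d⁻¹.
First-order decay: C = 21.81·exp(−k·t) = 21.81·0.2476 = 5.399 mg/L.
At the second outfall, C = (7153·5.399 + 836.0·194.0) / (7153 + 836.0) = 25.14 mg/L.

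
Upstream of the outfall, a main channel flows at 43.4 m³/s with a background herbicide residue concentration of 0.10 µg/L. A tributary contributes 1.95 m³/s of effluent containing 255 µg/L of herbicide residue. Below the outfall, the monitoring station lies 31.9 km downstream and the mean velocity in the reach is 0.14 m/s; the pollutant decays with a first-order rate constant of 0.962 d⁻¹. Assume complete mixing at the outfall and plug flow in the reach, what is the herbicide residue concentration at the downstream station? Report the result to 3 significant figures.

Mixed concentration C = ΣQC/ΣQ = (43.40·0.1000 + 1.950·255.0) / 45.35 = 501.6/45.35 = 11.06 µg/L.
Travel time t = 31.9·1000 / 0.14 = 227900 s = 63.29 h.
After decay, C = 11.06 × e^(−kt) = 11.06 × 0.07910 = 0.8749 µg/L.

0.875 µg/L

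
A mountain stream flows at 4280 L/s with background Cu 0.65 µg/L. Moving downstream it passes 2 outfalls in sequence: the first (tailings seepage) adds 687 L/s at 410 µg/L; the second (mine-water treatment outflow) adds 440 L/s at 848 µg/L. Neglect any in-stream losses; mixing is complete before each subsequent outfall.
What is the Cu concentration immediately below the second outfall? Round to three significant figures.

122 µg/L

Outfall 1: combined Q = 4967 L/s; C = (4280·0.6500 + 687.0·410.0)/4967 = 57.27 µg/L.
Outfall 2: combined Q = 5407 L/s; C = (4967·57.27 + 440.0·848.0)/5407 = 121.6 µg/L.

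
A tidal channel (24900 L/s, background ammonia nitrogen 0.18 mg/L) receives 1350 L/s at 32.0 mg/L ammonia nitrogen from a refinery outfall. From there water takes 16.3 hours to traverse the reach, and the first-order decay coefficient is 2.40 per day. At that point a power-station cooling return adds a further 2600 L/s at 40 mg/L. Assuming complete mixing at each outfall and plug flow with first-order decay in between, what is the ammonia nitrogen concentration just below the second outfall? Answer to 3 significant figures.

Flow-weighted average: C = (24900·0.1800 + 1350·32.00) / 26250 = 47680/26250 = 1.816 mg/L; combined flow 26250 L/s.
After decay, C = 1.816 × e^(−kt) = 1.816 × 0.1959 = 0.3559 mg/L.
At the second outfall, C = (26250·0.3559 + 2600·40.00) / (26250 + 2600) = 3.929 mg/L.

3.93 mg/L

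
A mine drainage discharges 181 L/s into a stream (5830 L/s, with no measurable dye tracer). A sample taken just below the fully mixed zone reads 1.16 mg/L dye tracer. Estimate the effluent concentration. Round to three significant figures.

Mass balance: 5830·0 + 181.0·Cₑ = 6011·1.160
→ Cₑ = (6011·1.160 − 5830·0) / 181.0 = 38.52 mg/L.

38.5 mg/L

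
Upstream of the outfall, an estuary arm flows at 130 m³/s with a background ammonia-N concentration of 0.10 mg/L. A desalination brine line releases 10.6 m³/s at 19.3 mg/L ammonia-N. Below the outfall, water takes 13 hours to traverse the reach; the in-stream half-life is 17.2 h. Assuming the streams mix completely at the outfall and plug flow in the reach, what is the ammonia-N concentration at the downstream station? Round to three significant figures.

0.916 mg/L

Mass balance: C = (130.0·0.1000 + 10.60·19.30) / 140.6 = 217.6/140.6 = 1.548 mg/L.
Half-life 17.2 h → k = ln 2 / 17.2 = 0.04030 h⁻¹ = 0.9672 d⁻¹.
Applying C = C₀e^(−kt): 1.548 × 0.5922 = 0.9165 mg/L.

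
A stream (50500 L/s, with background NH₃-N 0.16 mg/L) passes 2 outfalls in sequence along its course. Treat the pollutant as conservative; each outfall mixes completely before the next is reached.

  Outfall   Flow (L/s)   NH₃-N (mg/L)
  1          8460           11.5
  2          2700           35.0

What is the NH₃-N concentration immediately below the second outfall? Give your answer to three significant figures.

3.24 mg/L

Below outfall 1: Q → 58960 L/s, C = (50500·0.1600 + 8460·11.50)/58960 = 1.787 mg/L.
Below outfall 2: Q → 61660 L/s, C = (58960·1.787 + 2700·35.00)/61660 = 3.241 mg/L.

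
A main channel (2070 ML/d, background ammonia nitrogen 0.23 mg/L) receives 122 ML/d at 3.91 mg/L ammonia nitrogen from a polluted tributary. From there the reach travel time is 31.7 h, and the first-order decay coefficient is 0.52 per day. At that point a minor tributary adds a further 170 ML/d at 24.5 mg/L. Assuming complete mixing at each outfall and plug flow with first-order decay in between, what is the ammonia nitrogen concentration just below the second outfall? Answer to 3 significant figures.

1.97 mg/L

After mixing, C = (2070·0.2300 + 122.0·3.910) / 2192 = 953.1/2192 = 0.4348 mg/L; combined flow 2192 ML/d.
First-order decay: C = 0.4348·exp(−k·t) = 0.4348·0.5032 = 0.2188 mg/L.
At the second outfall, C = (2192·0.2188 + 170.0·24.50) / (2192 + 170.0) = 1.966 mg/L.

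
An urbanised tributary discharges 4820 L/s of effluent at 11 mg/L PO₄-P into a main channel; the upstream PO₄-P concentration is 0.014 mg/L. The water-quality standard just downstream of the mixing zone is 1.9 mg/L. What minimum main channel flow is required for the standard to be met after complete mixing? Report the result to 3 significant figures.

Set C_mix = 1.9: (Q·0.01400 + 4820·11.00) / (Q + 4820) = 1.9
→ Q = 4820·(11.00 − 1.9)/(1.9 − 0.01400) = 23260 L/s.

23300 L/s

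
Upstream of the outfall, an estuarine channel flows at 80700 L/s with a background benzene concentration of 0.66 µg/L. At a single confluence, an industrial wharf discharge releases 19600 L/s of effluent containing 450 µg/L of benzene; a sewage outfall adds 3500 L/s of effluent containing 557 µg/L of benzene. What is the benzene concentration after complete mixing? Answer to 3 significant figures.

104 µg/L

Mixed concentration C = ΣQC/ΣQ = (80700·0.6600 + 19600·450.0 + 3500·557.0) / 103800 = 10820000/103800 = 104.3 µg/L.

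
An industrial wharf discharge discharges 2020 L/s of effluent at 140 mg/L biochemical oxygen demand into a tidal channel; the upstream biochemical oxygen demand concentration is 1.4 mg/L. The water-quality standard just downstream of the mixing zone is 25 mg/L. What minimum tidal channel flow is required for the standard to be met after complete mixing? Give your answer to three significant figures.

9840 L/s

Set C_mix = 25: (Q·1.400 + 2020·140.0) / (Q + 2020) = 25
→ Q = 2020·(140.0 − 25)/(25 − 1.400) = 9843 L/s.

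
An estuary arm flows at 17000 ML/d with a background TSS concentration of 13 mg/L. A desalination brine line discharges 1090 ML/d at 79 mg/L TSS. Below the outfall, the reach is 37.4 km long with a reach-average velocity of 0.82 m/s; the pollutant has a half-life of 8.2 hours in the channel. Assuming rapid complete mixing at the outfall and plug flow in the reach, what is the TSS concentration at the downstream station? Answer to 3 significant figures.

Conservation of mass: C = (17000·13.00 + 1090·79.00) / 18090 = 307100/18090 = 16.98 mg/L.
Travel time t = 37.4·1000 / 0.82 = 45610 s = 12.67 h.
Half-life 8.2 h → k = ln 2 / 8.2 = 0.08453 h⁻¹ = 2.029 d⁻¹.
Applying C = C₀e^(−kt): 16.98 × 0.3427 = 5.818 mg/L.

5.82 mg/L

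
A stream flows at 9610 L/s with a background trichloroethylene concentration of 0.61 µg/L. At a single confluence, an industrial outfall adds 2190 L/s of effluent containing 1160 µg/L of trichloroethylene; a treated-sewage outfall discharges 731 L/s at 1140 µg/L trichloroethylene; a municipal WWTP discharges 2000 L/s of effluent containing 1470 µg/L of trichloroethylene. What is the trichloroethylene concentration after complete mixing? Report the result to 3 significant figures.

Conservation of mass: C = (9610·0.6100 + 2190·1160 + 731.0·1140 + 2000·1470) / 14530 = 6320000/14530 = 434.9 µg/L.

435 µg/L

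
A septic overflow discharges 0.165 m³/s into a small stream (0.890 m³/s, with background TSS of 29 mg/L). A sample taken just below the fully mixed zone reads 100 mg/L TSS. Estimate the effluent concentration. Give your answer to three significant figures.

483 mg/L

Mass balance: 0.8900·29.00 + 0.1650·Cₑ = 1.055·100.0
→ Cₑ = (1.055·100.0 − 0.8900·29.00) / 0.1650 = 483.0 mg/L.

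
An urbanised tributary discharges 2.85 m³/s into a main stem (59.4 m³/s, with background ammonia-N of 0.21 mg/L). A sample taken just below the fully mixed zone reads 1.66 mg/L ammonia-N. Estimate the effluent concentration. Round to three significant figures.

Mass balance: 59.40·0.2100 + 2.850·Cₑ = 62.25·1.660
→ Cₑ = (62.25·1.660 − 59.40·0.2100) / 2.850 = 31.88 mg/L.

31.9 mg/L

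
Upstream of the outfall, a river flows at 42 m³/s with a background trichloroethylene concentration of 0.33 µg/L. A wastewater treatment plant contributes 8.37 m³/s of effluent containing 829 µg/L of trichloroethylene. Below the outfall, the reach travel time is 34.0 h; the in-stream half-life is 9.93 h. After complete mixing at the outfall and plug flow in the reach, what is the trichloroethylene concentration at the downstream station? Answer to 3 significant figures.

After mixing, C = (42.00·0.3300 + 8.370·829.0) / 50.37 = 6953/50.37 = 138.0 µg/L.
Half-life 9.93 h → k = ln 2 / 9.93 = 0.06980 h⁻¹ = 1.675 d⁻¹.
First-order decay: C = 138.0·exp(−k·t) = 138.0·0.09317 = 12.86 µg/L.

12.9 µg/L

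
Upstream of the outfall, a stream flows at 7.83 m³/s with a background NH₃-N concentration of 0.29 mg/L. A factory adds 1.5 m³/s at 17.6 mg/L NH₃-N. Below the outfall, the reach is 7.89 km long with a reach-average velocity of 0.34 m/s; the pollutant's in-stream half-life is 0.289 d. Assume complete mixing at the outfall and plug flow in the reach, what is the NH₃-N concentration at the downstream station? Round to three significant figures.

Mixed concentration C = ΣQC/ΣQ = (7.830·0.2900 + 1.500·17.60) / 9.330 = 28.67/9.330 = 3.073 mg/L.
Travel time t = 7.89·1000 / 0.34 = 23210 s = 6.446 h.
Half-life 0.289 d → k = ln 2 / 0.289 = 2.398 d⁻¹.
Applying C = C₀e^(−kt): 3.073 × 0.5251 = 1.614 mg/L.

1.61 mg/L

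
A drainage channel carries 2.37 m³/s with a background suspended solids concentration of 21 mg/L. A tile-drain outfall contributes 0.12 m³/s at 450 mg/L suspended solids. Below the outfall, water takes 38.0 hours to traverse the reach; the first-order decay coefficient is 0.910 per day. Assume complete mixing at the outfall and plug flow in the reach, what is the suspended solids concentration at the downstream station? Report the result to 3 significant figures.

Mass balance: C = (2.370·21.00 + 0.1200·450.0) / 2.490 = 103.8/2.490 = 41.67 mg/L.
Decay over the reach: 41.67·exp(−kt) = 41.67·0.2367 = 9.866 mg/L.

9.87 mg/L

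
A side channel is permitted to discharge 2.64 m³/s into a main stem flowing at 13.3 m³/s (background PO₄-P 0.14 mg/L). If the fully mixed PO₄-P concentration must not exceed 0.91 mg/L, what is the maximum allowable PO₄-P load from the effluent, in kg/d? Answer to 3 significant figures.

1090 kg/d

Mass balance at the limit: 13.30·0.1400 + 2.640·Cₑ = 15.94·0.91 → Cₑ = 4.789 mg/L.
Load = 2.640 m³/s × 4.789 g/m³ × 86 400 s/d = 1092 kg/d.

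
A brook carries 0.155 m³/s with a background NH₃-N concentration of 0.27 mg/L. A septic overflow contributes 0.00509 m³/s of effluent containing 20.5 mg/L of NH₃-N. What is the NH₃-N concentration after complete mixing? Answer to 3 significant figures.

Mixed concentration C = ΣQC/ΣQ = (0.1550·0.2700 + 0.005090·20.50) / 0.1601 = 0.1462/0.1601 = 0.9132 mg/L.

0.913 mg/L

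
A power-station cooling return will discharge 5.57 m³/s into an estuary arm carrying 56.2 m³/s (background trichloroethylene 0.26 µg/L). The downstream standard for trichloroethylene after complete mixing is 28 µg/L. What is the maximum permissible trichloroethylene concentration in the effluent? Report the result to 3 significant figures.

At the limit, (Qr·Cr + Qe·Cₑ)/(Qr + Qe) = 28:
Cₑ = (61.77·28 − 56.20·0.2600) / 5.570 = 307.9 µg/L.

308 µg/L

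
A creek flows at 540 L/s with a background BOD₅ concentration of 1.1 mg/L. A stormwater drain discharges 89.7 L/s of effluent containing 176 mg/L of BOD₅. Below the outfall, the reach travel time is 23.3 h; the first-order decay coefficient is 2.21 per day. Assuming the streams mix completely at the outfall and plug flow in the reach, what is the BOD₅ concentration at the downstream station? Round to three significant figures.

Conservation of mass: C = (540.0·1.100 + 89.70·176.0) / 629.7 = 16380/629.7 = 26.01 mg/L.
Applying C = C₀e^(−kt): 26.01 × 0.1170 = 3.044 mg/L.

3.04 mg/L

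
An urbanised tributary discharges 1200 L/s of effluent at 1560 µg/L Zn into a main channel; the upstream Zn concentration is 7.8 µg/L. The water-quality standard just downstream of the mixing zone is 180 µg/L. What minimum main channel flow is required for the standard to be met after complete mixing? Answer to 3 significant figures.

9620 L/s

Set C_mix = 180: (Q·7.800 + 1200·1560) / (Q + 1200) = 180
→ Q = 1200·(1560 − 180)/(180 − 7.800) = 9617 L/s.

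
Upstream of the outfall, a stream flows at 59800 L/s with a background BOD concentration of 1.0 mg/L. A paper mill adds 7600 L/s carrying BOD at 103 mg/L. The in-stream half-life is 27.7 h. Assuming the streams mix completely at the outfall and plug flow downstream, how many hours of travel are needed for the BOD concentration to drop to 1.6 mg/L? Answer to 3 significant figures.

Conservation of mass: C = (59800·1.000 + 7600·103.0) / 67400 = 842600/67400 = 12.50 mg/L.
Half-life 27.7 h → k = ln 2 / 27.7 = 0.02502 h⁻¹ = 0.6006 d⁻¹.
12.50·exp(−k·t) = 1.6 → t = ln(12.50/1.6)/k = 295800 s = 82.16 h.

82.2 h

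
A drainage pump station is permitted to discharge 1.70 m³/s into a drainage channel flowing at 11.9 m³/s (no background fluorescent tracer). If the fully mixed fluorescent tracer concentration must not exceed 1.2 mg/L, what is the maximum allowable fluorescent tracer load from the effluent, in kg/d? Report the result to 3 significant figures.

Mass balance at the limit: 11.90·0 + 1.700·Cₑ = 13.60·1.2 → Cₑ = 9.600 mg/L.
Load = 1.700 m³/s × 9.600 g/m³ × 86 400 s/d = 1410 kg/d.

1410 kg/d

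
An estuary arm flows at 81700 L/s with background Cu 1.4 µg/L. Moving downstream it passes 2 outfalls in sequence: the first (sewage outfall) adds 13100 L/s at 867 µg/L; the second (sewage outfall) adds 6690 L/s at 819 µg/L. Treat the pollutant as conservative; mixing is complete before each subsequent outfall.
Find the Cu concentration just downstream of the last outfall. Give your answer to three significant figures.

After outfall 1: Q = 81700 + 13100 = 94800 L/s; C = (81700·1.400 + 13100·867.0)/94800 = 121.0 µg/L.
After outfall 2: Q = 94800 + 6690 = 101500 L/s; C = (94800·121.0 + 6690·819.0)/101500 = 167.0 µg/L.

167 µg/L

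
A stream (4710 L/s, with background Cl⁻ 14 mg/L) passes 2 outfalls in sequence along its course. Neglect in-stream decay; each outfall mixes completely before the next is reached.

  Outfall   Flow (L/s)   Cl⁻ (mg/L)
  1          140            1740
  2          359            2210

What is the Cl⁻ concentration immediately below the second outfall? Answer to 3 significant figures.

212 mg/L

Below outfall 1: Q → 4850 L/s, C = (4710·14.00 + 140.0·1740)/4850 = 63.82 mg/L.
Below outfall 2: Q → 5209 L/s, C = (4850·63.82 + 359.0·2210)/5209 = 211.7 mg/L.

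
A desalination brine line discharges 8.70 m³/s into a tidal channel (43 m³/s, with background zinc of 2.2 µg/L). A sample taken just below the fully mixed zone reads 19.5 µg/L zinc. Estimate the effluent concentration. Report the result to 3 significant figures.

105 µg/L

Mass balance: 43.00·2.200 + 8.700·Cₑ = 51.70·19.50
→ Cₑ = (51.70·19.50 − 43.00·2.200) / 8.700 = 105.0 µg/L.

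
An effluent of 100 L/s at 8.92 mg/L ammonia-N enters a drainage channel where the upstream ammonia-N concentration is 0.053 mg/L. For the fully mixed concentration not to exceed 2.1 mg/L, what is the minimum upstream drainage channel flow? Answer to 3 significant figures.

Set C_mix = 2.1: (Q·0.05300 + 100.0·8.920) / (Q + 100.0) = 2.1
→ Q = 100.0·(8.920 − 2.1)/(2.1 − 0.05300) = 333.2 L/s.

333 L/s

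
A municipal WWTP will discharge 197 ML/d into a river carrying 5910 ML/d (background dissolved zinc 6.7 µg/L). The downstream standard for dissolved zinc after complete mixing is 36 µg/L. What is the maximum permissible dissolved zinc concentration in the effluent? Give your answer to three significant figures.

915 µg/L

At the limit, (Qr·Cr + Qe·Cₑ)/(Qr + Qe) = 36:
Cₑ = (6107·36 − 5910·6.700) / 197.0 = 915.0 µg/L.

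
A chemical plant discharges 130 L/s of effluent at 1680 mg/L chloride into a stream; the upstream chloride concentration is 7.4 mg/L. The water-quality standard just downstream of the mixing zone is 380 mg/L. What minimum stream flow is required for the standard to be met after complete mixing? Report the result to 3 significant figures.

454 L/s

Set C_mix = 380: (Q·7.400 + 130.0·1680) / (Q + 130.0) = 380
→ Q = 130.0·(1680 − 380)/(380 − 7.400) = 453.6 L/s.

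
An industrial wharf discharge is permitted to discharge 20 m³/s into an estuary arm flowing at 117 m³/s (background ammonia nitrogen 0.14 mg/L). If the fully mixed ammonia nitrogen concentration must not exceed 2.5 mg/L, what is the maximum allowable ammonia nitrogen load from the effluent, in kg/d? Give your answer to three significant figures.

28200 kg/d

Mass balance at the limit: 117.0·0.1400 + 20.00·Cₑ = 137.0·2.5 → Cₑ = 16.31 mg/L.
Load = 20.00 m³/s × 16.31 g/m³ × 86 400 s/d = 28180 kg/d.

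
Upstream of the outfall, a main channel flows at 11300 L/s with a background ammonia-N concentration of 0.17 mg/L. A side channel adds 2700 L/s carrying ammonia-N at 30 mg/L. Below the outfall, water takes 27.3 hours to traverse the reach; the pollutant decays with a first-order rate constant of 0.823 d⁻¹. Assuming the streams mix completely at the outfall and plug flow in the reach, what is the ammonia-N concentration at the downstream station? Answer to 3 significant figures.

Conservation of mass: C = (11300·0.1700 + 2700·30.00) / 14000 = 82920/14000 = 5.923 mg/L.
Decay over the reach: 5.923·exp(−kt) = 5.923·0.3921 = 2.323 mg/L.

2.32 mg/L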